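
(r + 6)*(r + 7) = r^2 + 13*r + 42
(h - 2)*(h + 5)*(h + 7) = h^3 + 10*h^2 + 11*h - 70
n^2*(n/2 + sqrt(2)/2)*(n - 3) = n^4/2 - 3*n^3/2 + sqrt(2)*n^3/2 - 3*sqrt(2)*n^2/2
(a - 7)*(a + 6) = a^2 - a - 42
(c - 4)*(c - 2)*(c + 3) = c^3 - 3*c^2 - 10*c + 24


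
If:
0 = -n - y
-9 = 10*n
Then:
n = -9/10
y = 9/10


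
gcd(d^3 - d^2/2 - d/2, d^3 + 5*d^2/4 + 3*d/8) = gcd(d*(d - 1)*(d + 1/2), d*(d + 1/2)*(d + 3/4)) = d^2 + d/2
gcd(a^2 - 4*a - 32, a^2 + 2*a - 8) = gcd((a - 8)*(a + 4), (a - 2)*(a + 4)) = a + 4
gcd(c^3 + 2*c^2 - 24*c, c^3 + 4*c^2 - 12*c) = c^2 + 6*c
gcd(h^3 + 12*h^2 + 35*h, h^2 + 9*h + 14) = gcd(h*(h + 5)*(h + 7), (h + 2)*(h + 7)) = h + 7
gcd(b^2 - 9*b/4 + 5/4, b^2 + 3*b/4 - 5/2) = b - 5/4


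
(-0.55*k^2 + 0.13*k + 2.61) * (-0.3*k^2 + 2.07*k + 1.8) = 0.165*k^4 - 1.1775*k^3 - 1.5039*k^2 + 5.6367*k + 4.698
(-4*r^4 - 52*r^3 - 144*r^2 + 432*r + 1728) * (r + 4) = -4*r^5 - 68*r^4 - 352*r^3 - 144*r^2 + 3456*r + 6912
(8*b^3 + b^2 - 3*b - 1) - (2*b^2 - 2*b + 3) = 8*b^3 - b^2 - b - 4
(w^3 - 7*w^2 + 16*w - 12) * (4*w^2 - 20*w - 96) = 4*w^5 - 48*w^4 + 108*w^3 + 304*w^2 - 1296*w + 1152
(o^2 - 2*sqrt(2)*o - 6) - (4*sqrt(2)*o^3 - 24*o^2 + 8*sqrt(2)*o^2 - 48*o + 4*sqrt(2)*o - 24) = -4*sqrt(2)*o^3 - 8*sqrt(2)*o^2 + 25*o^2 - 6*sqrt(2)*o + 48*o + 18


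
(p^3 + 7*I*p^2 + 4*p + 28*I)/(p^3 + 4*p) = (p + 7*I)/p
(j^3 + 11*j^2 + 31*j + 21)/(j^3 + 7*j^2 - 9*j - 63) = (j + 1)/(j - 3)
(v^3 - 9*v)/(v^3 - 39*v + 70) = v*(v^2 - 9)/(v^3 - 39*v + 70)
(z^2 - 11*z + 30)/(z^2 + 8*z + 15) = (z^2 - 11*z + 30)/(z^2 + 8*z + 15)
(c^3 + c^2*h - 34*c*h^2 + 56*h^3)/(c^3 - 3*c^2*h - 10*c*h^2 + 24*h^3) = (c + 7*h)/(c + 3*h)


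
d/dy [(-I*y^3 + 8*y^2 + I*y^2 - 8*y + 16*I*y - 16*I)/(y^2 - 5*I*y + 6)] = (-I*y^4 - 10*y^3 + y^2*(13 - 74*I) + y*(96 + 44*I) + 32 + 96*I)/(y^4 - 10*I*y^3 - 13*y^2 - 60*I*y + 36)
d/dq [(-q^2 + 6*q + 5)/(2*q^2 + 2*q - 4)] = (-7*q^2 - 6*q - 17)/(2*(q^4 + 2*q^3 - 3*q^2 - 4*q + 4))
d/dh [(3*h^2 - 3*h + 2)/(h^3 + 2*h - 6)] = (-3*h^4 + 6*h^3 - 36*h + 14)/(h^6 + 4*h^4 - 12*h^3 + 4*h^2 - 24*h + 36)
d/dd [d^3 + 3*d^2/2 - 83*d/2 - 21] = 3*d^2 + 3*d - 83/2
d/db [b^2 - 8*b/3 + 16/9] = 2*b - 8/3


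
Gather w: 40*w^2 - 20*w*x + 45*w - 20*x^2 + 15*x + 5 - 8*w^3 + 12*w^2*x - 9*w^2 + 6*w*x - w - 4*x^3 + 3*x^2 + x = -8*w^3 + w^2*(12*x + 31) + w*(44 - 14*x) - 4*x^3 - 17*x^2 + 16*x + 5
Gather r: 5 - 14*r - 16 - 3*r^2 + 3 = -3*r^2 - 14*r - 8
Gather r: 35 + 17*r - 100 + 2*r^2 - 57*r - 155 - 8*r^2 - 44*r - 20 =-6*r^2 - 84*r - 240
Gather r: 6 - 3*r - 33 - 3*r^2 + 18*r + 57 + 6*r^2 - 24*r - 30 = 3*r^2 - 9*r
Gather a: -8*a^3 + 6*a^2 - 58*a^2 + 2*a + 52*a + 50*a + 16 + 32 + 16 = -8*a^3 - 52*a^2 + 104*a + 64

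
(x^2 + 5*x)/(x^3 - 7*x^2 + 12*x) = (x + 5)/(x^2 - 7*x + 12)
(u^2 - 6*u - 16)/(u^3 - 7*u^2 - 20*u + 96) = (u + 2)/(u^2 + u - 12)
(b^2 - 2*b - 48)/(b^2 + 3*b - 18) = (b - 8)/(b - 3)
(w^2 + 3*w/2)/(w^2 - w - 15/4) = 2*w/(2*w - 5)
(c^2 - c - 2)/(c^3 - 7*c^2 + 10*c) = (c + 1)/(c*(c - 5))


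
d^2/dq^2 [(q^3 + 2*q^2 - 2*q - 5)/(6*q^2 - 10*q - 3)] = 2*(166*q^3 - 342*q^2 + 819*q - 512)/(216*q^6 - 1080*q^5 + 1476*q^4 + 80*q^3 - 738*q^2 - 270*q - 27)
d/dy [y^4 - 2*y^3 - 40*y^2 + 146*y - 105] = 4*y^3 - 6*y^2 - 80*y + 146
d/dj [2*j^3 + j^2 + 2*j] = 6*j^2 + 2*j + 2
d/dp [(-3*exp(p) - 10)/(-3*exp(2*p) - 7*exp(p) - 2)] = (-(3*exp(p) + 10)*(6*exp(p) + 7) + 9*exp(2*p) + 21*exp(p) + 6)*exp(p)/(3*exp(2*p) + 7*exp(p) + 2)^2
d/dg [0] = 0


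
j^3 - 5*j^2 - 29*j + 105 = (j - 7)*(j - 3)*(j + 5)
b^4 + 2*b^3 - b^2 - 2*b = b*(b - 1)*(b + 1)*(b + 2)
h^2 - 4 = (h - 2)*(h + 2)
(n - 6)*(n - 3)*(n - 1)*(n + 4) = n^4 - 6*n^3 - 13*n^2 + 90*n - 72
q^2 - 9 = (q - 3)*(q + 3)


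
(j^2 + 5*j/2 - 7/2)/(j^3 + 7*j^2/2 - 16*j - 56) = (j - 1)/(j^2 - 16)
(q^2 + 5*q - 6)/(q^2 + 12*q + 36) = (q - 1)/(q + 6)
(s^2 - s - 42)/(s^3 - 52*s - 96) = (s - 7)/(s^2 - 6*s - 16)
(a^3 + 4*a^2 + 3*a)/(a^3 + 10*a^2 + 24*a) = (a^2 + 4*a + 3)/(a^2 + 10*a + 24)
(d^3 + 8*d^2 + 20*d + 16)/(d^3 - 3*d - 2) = (d^3 + 8*d^2 + 20*d + 16)/(d^3 - 3*d - 2)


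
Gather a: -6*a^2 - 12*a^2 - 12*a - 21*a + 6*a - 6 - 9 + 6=-18*a^2 - 27*a - 9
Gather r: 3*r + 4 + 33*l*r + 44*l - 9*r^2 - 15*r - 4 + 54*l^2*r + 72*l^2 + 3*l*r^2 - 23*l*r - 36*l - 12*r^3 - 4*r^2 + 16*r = 72*l^2 + 8*l - 12*r^3 + r^2*(3*l - 13) + r*(54*l^2 + 10*l + 4)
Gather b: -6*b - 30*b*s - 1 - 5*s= b*(-30*s - 6) - 5*s - 1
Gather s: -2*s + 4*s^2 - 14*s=4*s^2 - 16*s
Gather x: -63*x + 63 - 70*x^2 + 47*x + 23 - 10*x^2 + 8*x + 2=-80*x^2 - 8*x + 88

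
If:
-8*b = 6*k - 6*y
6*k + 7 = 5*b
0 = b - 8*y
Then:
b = 4/7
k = -29/42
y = 1/14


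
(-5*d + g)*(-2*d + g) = 10*d^2 - 7*d*g + g^2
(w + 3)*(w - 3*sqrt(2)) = w^2 - 3*sqrt(2)*w + 3*w - 9*sqrt(2)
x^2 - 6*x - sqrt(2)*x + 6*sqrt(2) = (x - 6)*(x - sqrt(2))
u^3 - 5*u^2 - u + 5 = (u - 5)*(u - 1)*(u + 1)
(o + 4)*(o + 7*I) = o^2 + 4*o + 7*I*o + 28*I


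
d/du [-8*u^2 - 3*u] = -16*u - 3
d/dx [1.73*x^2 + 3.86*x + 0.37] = 3.46*x + 3.86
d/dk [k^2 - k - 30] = 2*k - 1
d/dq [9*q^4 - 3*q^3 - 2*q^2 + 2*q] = 36*q^3 - 9*q^2 - 4*q + 2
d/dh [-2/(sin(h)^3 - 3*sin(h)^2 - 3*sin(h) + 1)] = 6*(sin(h)^2 - 2*sin(h) - 1)*cos(h)/(sin(h)^3 - 3*sin(h)^2 - 3*sin(h) + 1)^2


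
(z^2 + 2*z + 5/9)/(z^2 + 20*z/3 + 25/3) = (z + 1/3)/(z + 5)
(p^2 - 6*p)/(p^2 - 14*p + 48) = p/(p - 8)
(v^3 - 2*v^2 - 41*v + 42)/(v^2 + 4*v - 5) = (v^2 - v - 42)/(v + 5)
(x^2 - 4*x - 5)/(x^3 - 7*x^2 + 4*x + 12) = (x - 5)/(x^2 - 8*x + 12)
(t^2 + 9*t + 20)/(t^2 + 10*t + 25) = (t + 4)/(t + 5)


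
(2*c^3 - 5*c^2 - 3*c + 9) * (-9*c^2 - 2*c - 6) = -18*c^5 + 41*c^4 + 25*c^3 - 45*c^2 - 54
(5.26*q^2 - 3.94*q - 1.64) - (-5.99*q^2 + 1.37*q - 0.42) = 11.25*q^2 - 5.31*q - 1.22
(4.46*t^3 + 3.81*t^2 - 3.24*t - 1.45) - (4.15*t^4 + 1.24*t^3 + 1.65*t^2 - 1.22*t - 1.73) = -4.15*t^4 + 3.22*t^3 + 2.16*t^2 - 2.02*t + 0.28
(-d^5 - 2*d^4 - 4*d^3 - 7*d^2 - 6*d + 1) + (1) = -d^5 - 2*d^4 - 4*d^3 - 7*d^2 - 6*d + 2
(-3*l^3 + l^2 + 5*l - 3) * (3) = -9*l^3 + 3*l^2 + 15*l - 9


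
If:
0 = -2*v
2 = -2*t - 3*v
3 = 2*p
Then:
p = 3/2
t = -1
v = 0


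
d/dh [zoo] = 0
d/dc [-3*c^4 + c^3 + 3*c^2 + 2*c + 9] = -12*c^3 + 3*c^2 + 6*c + 2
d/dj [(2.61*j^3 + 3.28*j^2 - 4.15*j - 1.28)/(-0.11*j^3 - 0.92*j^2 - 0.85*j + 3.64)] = (-1.11022302462516e-16*j^5 - 2.0404*j^4 - 5.35*j^3 + 21.4728*j^2 + 21.5232*j - 16.194)/(0.0121*j^6 + 0.2024*j^5 + 1.0334*j^4 + 0.7632*j^3 - 5.9751*j^2 - 6.188*j + 13.2496)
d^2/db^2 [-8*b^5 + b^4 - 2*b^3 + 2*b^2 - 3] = -160*b^3 + 12*b^2 - 12*b + 4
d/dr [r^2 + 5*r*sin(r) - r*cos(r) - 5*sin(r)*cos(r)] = r*sin(r) + 5*r*cos(r) + 2*r + 5*sin(r) - cos(r) - 5*cos(2*r)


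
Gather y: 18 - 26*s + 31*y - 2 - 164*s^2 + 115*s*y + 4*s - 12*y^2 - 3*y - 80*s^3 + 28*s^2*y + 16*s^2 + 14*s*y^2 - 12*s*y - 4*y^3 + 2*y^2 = -80*s^3 - 148*s^2 - 22*s - 4*y^3 + y^2*(14*s - 10) + y*(28*s^2 + 103*s + 28) + 16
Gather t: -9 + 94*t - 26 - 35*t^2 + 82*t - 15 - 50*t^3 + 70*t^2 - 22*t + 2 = -50*t^3 + 35*t^2 + 154*t - 48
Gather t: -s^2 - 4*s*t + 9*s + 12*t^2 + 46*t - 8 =-s^2 + 9*s + 12*t^2 + t*(46 - 4*s) - 8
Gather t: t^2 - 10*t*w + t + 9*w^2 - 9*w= t^2 + t*(1 - 10*w) + 9*w^2 - 9*w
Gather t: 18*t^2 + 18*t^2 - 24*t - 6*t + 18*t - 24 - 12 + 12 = 36*t^2 - 12*t - 24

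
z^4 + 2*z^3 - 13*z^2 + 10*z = z*(z - 2)*(z - 1)*(z + 5)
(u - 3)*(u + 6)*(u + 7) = u^3 + 10*u^2 + 3*u - 126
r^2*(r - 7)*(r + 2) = r^4 - 5*r^3 - 14*r^2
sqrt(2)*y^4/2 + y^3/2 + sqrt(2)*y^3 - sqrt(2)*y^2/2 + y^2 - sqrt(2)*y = y*(y + 2)*(y - sqrt(2)/2)*(sqrt(2)*y/2 + 1)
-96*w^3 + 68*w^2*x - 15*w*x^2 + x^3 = (-8*w + x)*(-4*w + x)*(-3*w + x)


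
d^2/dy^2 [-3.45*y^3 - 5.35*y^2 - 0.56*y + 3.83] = -20.7*y - 10.7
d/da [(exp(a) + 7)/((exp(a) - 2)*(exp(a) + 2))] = (-exp(2*a) - 14*exp(a) - 4)*exp(a)/(exp(4*a) - 8*exp(2*a) + 16)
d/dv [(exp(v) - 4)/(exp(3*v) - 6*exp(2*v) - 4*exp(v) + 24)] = ((exp(v) - 4)*(-3*exp(2*v) + 12*exp(v) + 4) + exp(3*v) - 6*exp(2*v) - 4*exp(v) + 24)*exp(v)/(exp(3*v) - 6*exp(2*v) - 4*exp(v) + 24)^2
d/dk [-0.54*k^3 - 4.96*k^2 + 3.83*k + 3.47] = -1.62*k^2 - 9.92*k + 3.83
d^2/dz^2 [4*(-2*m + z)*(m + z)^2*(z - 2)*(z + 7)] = -16*m^3 - 72*m^2*z - 120*m^2 + 80*z^3 + 240*z^2 - 336*z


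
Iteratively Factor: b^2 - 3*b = (b)*(b - 3)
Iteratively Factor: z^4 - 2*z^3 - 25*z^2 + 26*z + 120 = (z - 5)*(z^3 + 3*z^2 - 10*z - 24) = (z - 5)*(z - 3)*(z^2 + 6*z + 8) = (z - 5)*(z - 3)*(z + 2)*(z + 4)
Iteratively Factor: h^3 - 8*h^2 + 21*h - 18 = (h - 2)*(h^2 - 6*h + 9) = (h - 3)*(h - 2)*(h - 3)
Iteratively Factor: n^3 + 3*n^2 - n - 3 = (n + 1)*(n^2 + 2*n - 3) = (n - 1)*(n + 1)*(n + 3)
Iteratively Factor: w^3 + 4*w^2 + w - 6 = (w - 1)*(w^2 + 5*w + 6) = (w - 1)*(w + 2)*(w + 3)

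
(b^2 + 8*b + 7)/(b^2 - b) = (b^2 + 8*b + 7)/(b*(b - 1))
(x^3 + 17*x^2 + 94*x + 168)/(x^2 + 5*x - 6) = (x^2 + 11*x + 28)/(x - 1)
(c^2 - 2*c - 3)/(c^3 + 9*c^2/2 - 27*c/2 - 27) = 2*(c + 1)/(2*c^2 + 15*c + 18)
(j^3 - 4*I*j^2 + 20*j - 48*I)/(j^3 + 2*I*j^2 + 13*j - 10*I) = (j^2 - 2*I*j + 24)/(j^2 + 4*I*j + 5)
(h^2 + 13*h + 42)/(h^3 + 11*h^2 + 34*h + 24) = (h + 7)/(h^2 + 5*h + 4)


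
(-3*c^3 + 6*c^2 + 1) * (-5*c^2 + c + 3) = 15*c^5 - 33*c^4 - 3*c^3 + 13*c^2 + c + 3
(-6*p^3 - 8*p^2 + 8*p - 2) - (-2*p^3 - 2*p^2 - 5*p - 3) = -4*p^3 - 6*p^2 + 13*p + 1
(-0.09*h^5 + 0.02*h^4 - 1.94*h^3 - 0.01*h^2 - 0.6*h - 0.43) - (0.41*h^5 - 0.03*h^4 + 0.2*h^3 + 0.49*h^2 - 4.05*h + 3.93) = -0.5*h^5 + 0.05*h^4 - 2.14*h^3 - 0.5*h^2 + 3.45*h - 4.36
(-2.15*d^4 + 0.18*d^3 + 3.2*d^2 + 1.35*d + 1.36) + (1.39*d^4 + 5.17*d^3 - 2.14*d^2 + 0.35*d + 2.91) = -0.76*d^4 + 5.35*d^3 + 1.06*d^2 + 1.7*d + 4.27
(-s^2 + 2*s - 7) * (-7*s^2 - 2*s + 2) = 7*s^4 - 12*s^3 + 43*s^2 + 18*s - 14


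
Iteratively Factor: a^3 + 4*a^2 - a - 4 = (a - 1)*(a^2 + 5*a + 4) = (a - 1)*(a + 1)*(a + 4)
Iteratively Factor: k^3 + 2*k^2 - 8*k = (k + 4)*(k^2 - 2*k) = k*(k + 4)*(k - 2)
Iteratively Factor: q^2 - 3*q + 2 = (q - 2)*(q - 1)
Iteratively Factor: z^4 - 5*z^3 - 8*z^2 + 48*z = (z)*(z^3 - 5*z^2 - 8*z + 48) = z*(z - 4)*(z^2 - z - 12) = z*(z - 4)*(z + 3)*(z - 4)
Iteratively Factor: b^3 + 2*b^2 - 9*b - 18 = (b + 2)*(b^2 - 9) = (b + 2)*(b + 3)*(b - 3)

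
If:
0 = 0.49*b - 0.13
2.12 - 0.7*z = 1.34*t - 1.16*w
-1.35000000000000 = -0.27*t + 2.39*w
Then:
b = 0.27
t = 1.21160102443414 - 0.579012943863778*z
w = -0.0654115041185021*z - 0.427978126946771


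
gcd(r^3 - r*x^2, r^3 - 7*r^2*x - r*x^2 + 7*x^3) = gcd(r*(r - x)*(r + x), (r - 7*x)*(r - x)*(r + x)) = -r^2 + x^2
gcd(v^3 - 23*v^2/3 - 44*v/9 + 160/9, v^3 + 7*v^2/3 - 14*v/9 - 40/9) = v^2 + v/3 - 20/9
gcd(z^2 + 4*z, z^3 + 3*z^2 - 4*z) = z^2 + 4*z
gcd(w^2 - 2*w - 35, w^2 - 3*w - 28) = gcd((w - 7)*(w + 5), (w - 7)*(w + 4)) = w - 7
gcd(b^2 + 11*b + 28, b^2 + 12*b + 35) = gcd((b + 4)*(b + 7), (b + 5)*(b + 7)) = b + 7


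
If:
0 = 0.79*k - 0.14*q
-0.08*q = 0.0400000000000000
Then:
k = -0.09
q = -0.50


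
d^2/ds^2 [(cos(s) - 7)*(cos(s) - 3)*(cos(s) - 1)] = -127*cos(s)/4 + 22*cos(2*s) - 9*cos(3*s)/4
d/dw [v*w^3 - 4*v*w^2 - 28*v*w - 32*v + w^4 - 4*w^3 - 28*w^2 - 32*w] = 3*v*w^2 - 8*v*w - 28*v + 4*w^3 - 12*w^2 - 56*w - 32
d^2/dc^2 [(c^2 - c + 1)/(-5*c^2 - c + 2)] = 2*(30*c^3 - 105*c^2 + 15*c - 13)/(125*c^6 + 75*c^5 - 135*c^4 - 59*c^3 + 54*c^2 + 12*c - 8)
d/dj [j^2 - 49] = 2*j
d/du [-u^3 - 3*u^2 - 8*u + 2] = -3*u^2 - 6*u - 8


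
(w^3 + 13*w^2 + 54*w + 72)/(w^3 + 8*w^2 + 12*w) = (w^2 + 7*w + 12)/(w*(w + 2))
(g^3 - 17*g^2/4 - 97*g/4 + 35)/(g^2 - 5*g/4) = g - 3 - 28/g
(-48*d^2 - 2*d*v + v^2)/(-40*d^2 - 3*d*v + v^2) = (6*d + v)/(5*d + v)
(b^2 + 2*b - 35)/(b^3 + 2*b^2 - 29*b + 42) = (b - 5)/(b^2 - 5*b + 6)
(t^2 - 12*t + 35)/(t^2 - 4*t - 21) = (t - 5)/(t + 3)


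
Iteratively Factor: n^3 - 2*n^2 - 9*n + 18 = (n + 3)*(n^2 - 5*n + 6) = (n - 2)*(n + 3)*(n - 3)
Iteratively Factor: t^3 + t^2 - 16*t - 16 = (t + 1)*(t^2 - 16) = (t + 1)*(t + 4)*(t - 4)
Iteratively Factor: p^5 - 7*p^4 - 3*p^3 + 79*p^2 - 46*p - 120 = (p - 5)*(p^4 - 2*p^3 - 13*p^2 + 14*p + 24) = (p - 5)*(p + 1)*(p^3 - 3*p^2 - 10*p + 24) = (p - 5)*(p - 4)*(p + 1)*(p^2 + p - 6) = (p - 5)*(p - 4)*(p + 1)*(p + 3)*(p - 2)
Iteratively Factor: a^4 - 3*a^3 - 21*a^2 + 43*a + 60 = (a + 1)*(a^3 - 4*a^2 - 17*a + 60) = (a - 3)*(a + 1)*(a^2 - a - 20) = (a - 5)*(a - 3)*(a + 1)*(a + 4)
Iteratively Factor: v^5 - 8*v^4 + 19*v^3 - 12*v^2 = (v - 3)*(v^4 - 5*v^3 + 4*v^2) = v*(v - 3)*(v^3 - 5*v^2 + 4*v) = v^2*(v - 3)*(v^2 - 5*v + 4) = v^2*(v - 4)*(v - 3)*(v - 1)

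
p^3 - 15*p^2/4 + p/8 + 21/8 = (p - 7/2)*(p - 1)*(p + 3/4)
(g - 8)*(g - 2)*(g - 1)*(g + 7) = g^4 - 4*g^3 - 51*g^2 + 166*g - 112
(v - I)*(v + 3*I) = v^2 + 2*I*v + 3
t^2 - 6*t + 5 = (t - 5)*(t - 1)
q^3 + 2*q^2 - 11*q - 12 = (q - 3)*(q + 1)*(q + 4)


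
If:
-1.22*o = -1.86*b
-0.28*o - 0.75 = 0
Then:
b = -1.76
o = -2.68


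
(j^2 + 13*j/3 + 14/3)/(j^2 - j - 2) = (j^2 + 13*j/3 + 14/3)/(j^2 - j - 2)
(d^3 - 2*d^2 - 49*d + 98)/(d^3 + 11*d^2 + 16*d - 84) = (d - 7)/(d + 6)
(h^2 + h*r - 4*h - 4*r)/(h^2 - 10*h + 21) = (h^2 + h*r - 4*h - 4*r)/(h^2 - 10*h + 21)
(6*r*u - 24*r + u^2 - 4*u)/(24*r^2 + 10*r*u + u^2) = (u - 4)/(4*r + u)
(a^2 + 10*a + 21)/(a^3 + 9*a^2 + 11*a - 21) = 1/(a - 1)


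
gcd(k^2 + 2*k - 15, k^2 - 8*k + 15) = k - 3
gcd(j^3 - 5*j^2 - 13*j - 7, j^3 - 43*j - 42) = j^2 - 6*j - 7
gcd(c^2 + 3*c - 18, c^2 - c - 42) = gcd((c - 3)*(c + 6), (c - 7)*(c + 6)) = c + 6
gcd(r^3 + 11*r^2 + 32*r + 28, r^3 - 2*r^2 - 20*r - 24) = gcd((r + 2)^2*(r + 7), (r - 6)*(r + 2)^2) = r^2 + 4*r + 4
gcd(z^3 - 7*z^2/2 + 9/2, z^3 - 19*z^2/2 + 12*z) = z - 3/2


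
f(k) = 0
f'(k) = 0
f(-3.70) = 0.00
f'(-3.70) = 0.00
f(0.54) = 0.00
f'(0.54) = 0.00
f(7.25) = 0.00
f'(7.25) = 0.00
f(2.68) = 0.00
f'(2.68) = 0.00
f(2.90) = 0.00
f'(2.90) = 0.00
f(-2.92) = 0.00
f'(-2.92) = 0.00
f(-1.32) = 0.00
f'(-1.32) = 0.00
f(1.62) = 0.00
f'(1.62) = 0.00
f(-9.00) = 0.00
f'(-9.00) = 0.00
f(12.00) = 0.00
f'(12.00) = 0.00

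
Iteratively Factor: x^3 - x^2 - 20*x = (x - 5)*(x^2 + 4*x) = x*(x - 5)*(x + 4)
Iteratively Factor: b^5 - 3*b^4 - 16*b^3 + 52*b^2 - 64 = (b + 1)*(b^4 - 4*b^3 - 12*b^2 + 64*b - 64) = (b - 4)*(b + 1)*(b^3 - 12*b + 16) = (b - 4)*(b + 1)*(b + 4)*(b^2 - 4*b + 4) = (b - 4)*(b - 2)*(b + 1)*(b + 4)*(b - 2)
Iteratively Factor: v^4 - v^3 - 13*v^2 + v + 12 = (v + 1)*(v^3 - 2*v^2 - 11*v + 12) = (v - 4)*(v + 1)*(v^2 + 2*v - 3) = (v - 4)*(v - 1)*(v + 1)*(v + 3)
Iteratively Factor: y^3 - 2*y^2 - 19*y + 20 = (y - 1)*(y^2 - y - 20) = (y - 1)*(y + 4)*(y - 5)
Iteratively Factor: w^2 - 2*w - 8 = (w + 2)*(w - 4)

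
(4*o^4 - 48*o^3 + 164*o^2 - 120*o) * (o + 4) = 4*o^5 - 32*o^4 - 28*o^3 + 536*o^2 - 480*o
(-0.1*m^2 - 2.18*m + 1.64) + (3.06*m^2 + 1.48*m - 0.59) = 2.96*m^2 - 0.7*m + 1.05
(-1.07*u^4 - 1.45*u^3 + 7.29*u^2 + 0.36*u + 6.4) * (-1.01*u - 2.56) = 1.0807*u^5 + 4.2037*u^4 - 3.6509*u^3 - 19.026*u^2 - 7.3856*u - 16.384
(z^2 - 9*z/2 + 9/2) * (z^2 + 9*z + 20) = z^4 + 9*z^3/2 - 16*z^2 - 99*z/2 + 90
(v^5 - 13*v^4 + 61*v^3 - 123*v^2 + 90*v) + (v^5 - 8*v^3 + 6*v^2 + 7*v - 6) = 2*v^5 - 13*v^4 + 53*v^3 - 117*v^2 + 97*v - 6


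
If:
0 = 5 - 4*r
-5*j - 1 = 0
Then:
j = -1/5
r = 5/4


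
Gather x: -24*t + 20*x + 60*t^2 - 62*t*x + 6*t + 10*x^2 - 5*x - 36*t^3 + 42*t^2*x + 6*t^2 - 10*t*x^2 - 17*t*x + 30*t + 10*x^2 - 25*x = -36*t^3 + 66*t^2 + 12*t + x^2*(20 - 10*t) + x*(42*t^2 - 79*t - 10)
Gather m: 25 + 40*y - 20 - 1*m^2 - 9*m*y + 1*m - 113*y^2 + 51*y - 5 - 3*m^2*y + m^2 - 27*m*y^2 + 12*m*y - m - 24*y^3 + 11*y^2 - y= -3*m^2*y + m*(-27*y^2 + 3*y) - 24*y^3 - 102*y^2 + 90*y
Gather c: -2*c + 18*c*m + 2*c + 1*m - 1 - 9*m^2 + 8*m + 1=18*c*m - 9*m^2 + 9*m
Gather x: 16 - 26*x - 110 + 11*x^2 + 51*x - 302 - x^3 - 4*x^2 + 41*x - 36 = -x^3 + 7*x^2 + 66*x - 432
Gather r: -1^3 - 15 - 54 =-70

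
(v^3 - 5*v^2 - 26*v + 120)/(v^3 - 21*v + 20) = (v - 6)/(v - 1)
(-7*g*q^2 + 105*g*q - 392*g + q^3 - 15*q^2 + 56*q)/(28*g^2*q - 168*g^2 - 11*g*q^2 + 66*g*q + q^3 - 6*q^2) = (q^2 - 15*q + 56)/(-4*g*q + 24*g + q^2 - 6*q)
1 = 1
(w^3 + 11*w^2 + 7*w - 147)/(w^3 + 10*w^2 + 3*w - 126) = (w + 7)/(w + 6)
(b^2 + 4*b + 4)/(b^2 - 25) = (b^2 + 4*b + 4)/(b^2 - 25)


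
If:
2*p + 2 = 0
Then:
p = -1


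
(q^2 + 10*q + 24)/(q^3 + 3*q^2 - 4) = (q^2 + 10*q + 24)/(q^3 + 3*q^2 - 4)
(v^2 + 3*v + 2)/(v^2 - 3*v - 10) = (v + 1)/(v - 5)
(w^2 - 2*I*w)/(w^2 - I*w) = (w - 2*I)/(w - I)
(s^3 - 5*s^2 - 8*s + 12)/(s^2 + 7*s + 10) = (s^2 - 7*s + 6)/(s + 5)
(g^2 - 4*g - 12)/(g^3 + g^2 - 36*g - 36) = (g + 2)/(g^2 + 7*g + 6)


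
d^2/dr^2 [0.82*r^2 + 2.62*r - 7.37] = 1.64000000000000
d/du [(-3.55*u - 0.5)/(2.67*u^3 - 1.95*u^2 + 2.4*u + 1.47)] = (18.957*u^3 - 2.9175*u^2 - 1.95*u - 4.0185)/(7.1289*u^6 - 10.413*u^5 + 16.6185*u^4 - 1.5102*u^3 + 0.0270000000000001*u^2 + 7.056*u + 2.1609)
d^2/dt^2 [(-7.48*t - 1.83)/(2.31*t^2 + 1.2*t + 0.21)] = (-(4.62*t + 1.2)*(7.48*t + 1.83)*(9.24*t + 2.4) + (103.6728*t + 26.4066)*(2.31*t^2 + 1.2*t + 0.21))/(2.31*t^2 + 1.2*t + 0.21)^3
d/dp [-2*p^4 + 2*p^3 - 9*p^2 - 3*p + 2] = -8*p^3 + 6*p^2 - 18*p - 3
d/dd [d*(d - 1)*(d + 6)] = 3*d^2 + 10*d - 6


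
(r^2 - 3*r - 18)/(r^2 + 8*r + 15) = (r - 6)/(r + 5)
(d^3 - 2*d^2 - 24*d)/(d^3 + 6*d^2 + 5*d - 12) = d*(d - 6)/(d^2 + 2*d - 3)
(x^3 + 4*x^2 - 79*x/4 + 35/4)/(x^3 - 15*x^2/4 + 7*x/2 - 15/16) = 4*(x + 7)/(4*x - 3)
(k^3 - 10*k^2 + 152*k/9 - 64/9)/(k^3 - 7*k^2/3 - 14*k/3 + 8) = (k^2 - 26*k/3 + 16/3)/(k^2 - k - 6)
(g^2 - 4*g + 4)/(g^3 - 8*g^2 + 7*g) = (g^2 - 4*g + 4)/(g*(g^2 - 8*g + 7))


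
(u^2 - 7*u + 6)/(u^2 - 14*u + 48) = (u - 1)/(u - 8)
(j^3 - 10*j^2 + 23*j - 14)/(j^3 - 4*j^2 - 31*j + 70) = (j - 1)/(j + 5)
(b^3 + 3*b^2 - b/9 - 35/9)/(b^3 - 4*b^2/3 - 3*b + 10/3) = (b + 7/3)/(b - 2)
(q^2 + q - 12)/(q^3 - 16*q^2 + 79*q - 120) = (q + 4)/(q^2 - 13*q + 40)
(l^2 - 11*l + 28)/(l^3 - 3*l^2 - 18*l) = (-l^2 + 11*l - 28)/(l*(-l^2 + 3*l + 18))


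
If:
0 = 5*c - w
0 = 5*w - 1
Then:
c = 1/25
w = 1/5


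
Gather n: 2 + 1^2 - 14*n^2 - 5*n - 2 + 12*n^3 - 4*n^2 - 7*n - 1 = 12*n^3 - 18*n^2 - 12*n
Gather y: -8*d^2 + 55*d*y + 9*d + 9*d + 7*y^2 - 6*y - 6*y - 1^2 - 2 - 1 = -8*d^2 + 18*d + 7*y^2 + y*(55*d - 12) - 4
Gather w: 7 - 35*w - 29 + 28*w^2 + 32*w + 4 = 28*w^2 - 3*w - 18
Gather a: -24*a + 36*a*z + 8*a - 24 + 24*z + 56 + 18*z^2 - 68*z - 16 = a*(36*z - 16) + 18*z^2 - 44*z + 16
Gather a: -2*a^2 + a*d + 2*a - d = -2*a^2 + a*(d + 2) - d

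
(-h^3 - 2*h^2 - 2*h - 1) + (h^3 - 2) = -2*h^2 - 2*h - 3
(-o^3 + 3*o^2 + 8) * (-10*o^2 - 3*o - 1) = 10*o^5 - 27*o^4 - 8*o^3 - 83*o^2 - 24*o - 8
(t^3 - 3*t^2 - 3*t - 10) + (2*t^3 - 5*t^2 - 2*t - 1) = 3*t^3 - 8*t^2 - 5*t - 11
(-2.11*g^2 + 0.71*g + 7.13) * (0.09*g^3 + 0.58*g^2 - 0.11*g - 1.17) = -0.1899*g^5 - 1.1599*g^4 + 1.2856*g^3 + 6.526*g^2 - 1.615*g - 8.3421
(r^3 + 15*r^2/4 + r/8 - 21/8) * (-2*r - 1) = -2*r^4 - 17*r^3/2 - 4*r^2 + 41*r/8 + 21/8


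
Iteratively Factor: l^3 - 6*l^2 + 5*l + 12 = (l - 4)*(l^2 - 2*l - 3) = (l - 4)*(l + 1)*(l - 3)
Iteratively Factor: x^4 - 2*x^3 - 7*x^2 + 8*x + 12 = (x + 1)*(x^3 - 3*x^2 - 4*x + 12) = (x + 1)*(x + 2)*(x^2 - 5*x + 6) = (x - 3)*(x + 1)*(x + 2)*(x - 2)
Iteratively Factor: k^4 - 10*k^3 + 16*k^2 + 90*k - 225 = (k - 5)*(k^3 - 5*k^2 - 9*k + 45) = (k - 5)*(k - 3)*(k^2 - 2*k - 15) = (k - 5)^2*(k - 3)*(k + 3)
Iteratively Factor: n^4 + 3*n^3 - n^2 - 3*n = (n - 1)*(n^3 + 4*n^2 + 3*n) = (n - 1)*(n + 3)*(n^2 + n) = n*(n - 1)*(n + 3)*(n + 1)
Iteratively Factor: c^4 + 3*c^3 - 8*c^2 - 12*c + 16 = (c + 4)*(c^3 - c^2 - 4*c + 4) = (c + 2)*(c + 4)*(c^2 - 3*c + 2) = (c - 2)*(c + 2)*(c + 4)*(c - 1)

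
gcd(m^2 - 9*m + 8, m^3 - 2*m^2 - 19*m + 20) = m - 1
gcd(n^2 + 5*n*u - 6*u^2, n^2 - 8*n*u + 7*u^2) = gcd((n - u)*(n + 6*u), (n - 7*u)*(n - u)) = -n + u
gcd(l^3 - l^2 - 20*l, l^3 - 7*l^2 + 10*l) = l^2 - 5*l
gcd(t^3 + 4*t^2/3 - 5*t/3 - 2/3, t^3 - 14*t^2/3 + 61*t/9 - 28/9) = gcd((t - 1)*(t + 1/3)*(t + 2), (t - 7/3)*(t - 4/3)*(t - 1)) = t - 1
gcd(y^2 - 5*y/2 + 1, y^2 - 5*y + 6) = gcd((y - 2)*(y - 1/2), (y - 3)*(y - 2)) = y - 2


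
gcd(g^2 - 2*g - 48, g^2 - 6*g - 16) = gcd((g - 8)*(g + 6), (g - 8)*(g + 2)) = g - 8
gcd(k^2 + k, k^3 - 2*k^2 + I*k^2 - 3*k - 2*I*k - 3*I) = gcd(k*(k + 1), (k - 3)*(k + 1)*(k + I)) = k + 1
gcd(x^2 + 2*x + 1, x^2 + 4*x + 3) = x + 1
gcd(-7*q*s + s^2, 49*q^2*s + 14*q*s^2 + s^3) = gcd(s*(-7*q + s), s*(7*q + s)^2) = s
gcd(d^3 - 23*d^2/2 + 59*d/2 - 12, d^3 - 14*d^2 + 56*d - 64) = d - 8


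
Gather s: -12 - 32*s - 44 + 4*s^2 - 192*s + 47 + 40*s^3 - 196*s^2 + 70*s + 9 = 40*s^3 - 192*s^2 - 154*s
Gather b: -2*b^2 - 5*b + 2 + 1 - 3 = -2*b^2 - 5*b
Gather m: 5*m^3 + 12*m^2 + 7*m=5*m^3 + 12*m^2 + 7*m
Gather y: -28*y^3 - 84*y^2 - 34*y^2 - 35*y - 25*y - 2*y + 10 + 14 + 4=-28*y^3 - 118*y^2 - 62*y + 28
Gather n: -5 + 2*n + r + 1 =2*n + r - 4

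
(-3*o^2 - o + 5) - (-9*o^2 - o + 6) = 6*o^2 - 1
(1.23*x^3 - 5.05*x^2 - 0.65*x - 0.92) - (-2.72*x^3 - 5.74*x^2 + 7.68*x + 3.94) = 3.95*x^3 + 0.69*x^2 - 8.33*x - 4.86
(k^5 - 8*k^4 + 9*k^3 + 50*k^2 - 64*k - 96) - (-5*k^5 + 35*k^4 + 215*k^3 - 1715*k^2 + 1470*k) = 6*k^5 - 43*k^4 - 206*k^3 + 1765*k^2 - 1534*k - 96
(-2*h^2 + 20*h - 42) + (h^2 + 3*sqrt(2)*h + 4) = -h^2 + 3*sqrt(2)*h + 20*h - 38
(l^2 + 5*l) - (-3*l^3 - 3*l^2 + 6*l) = 3*l^3 + 4*l^2 - l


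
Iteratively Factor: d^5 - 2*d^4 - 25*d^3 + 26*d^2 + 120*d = (d - 5)*(d^4 + 3*d^3 - 10*d^2 - 24*d) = (d - 5)*(d + 4)*(d^3 - d^2 - 6*d) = (d - 5)*(d - 3)*(d + 4)*(d^2 + 2*d) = d*(d - 5)*(d - 3)*(d + 4)*(d + 2)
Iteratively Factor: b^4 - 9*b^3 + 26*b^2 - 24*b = (b - 3)*(b^3 - 6*b^2 + 8*b) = b*(b - 3)*(b^2 - 6*b + 8) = b*(b - 3)*(b - 2)*(b - 4)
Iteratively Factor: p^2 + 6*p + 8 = (p + 4)*(p + 2)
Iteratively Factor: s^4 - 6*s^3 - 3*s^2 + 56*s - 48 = (s + 3)*(s^3 - 9*s^2 + 24*s - 16) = (s - 4)*(s + 3)*(s^2 - 5*s + 4) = (s - 4)^2*(s + 3)*(s - 1)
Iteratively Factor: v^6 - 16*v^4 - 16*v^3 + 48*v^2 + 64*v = (v - 2)*(v^5 + 2*v^4 - 12*v^3 - 40*v^2 - 32*v) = v*(v - 2)*(v^4 + 2*v^3 - 12*v^2 - 40*v - 32) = v*(v - 2)*(v + 2)*(v^3 - 12*v - 16) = v*(v - 4)*(v - 2)*(v + 2)*(v^2 + 4*v + 4) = v*(v - 4)*(v - 2)*(v + 2)^2*(v + 2)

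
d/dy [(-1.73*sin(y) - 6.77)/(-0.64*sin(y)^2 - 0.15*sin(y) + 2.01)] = (-8.6656*sin(y) + 0.5536*cos(2*y) - 5.0464)*cos(y)/(0.64*sin(y)^2 + 0.15*sin(y) - 2.01)^2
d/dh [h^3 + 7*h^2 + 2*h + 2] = 3*h^2 + 14*h + 2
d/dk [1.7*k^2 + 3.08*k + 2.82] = 3.4*k + 3.08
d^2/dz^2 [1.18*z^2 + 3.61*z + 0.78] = 2.36000000000000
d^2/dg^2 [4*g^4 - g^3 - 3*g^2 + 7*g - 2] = 48*g^2 - 6*g - 6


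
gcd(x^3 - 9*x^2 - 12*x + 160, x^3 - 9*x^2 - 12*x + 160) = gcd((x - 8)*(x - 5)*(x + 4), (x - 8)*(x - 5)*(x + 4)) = x^3 - 9*x^2 - 12*x + 160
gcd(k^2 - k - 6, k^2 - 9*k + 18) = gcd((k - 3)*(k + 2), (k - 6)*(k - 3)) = k - 3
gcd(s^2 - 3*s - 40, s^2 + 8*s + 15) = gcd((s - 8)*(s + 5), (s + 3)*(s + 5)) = s + 5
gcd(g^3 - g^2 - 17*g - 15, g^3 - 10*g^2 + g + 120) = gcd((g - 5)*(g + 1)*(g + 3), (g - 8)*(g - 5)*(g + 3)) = g^2 - 2*g - 15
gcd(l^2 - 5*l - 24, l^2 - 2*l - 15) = l + 3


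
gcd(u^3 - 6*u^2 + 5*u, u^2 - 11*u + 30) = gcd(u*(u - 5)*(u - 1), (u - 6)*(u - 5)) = u - 5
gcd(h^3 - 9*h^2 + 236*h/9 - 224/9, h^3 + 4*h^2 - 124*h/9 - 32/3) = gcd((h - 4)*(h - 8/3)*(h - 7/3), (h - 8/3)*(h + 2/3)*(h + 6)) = h - 8/3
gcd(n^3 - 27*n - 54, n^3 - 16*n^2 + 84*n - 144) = n - 6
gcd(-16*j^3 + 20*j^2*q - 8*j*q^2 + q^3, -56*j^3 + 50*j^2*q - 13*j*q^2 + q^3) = 8*j^2 - 6*j*q + q^2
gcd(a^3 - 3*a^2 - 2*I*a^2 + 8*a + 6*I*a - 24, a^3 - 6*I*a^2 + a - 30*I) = a + 2*I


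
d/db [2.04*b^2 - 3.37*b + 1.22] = 4.08*b - 3.37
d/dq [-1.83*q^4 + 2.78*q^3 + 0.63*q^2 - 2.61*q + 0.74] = -7.32*q^3 + 8.34*q^2 + 1.26*q - 2.61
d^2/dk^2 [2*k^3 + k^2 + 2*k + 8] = 12*k + 2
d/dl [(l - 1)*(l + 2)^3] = (l + 2)^2*(4*l - 1)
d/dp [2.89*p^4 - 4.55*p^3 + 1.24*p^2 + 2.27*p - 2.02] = 11.56*p^3 - 13.65*p^2 + 2.48*p + 2.27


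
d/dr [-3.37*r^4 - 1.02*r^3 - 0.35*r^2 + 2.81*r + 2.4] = -13.48*r^3 - 3.06*r^2 - 0.7*r + 2.81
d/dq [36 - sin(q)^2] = -sin(2*q)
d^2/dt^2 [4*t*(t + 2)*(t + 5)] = 24*t + 56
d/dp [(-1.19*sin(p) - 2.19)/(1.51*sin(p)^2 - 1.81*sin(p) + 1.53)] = (1.7969*sin(p)^2 + 6.6138*sin(p) - 5.7846)*cos(p)/(2.2801*sin(p)^4 - 5.4662*sin(p)^3 + 7.8967*sin(p)^2 - 5.5386*sin(p) + 2.3409)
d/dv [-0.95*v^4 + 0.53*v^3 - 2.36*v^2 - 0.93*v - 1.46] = -3.8*v^3 + 1.59*v^2 - 4.72*v - 0.93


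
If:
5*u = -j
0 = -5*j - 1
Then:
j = -1/5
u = 1/25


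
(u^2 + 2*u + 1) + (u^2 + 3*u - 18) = 2*u^2 + 5*u - 17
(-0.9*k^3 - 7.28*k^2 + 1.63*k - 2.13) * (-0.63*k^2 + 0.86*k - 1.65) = 0.567*k^5 + 3.8124*k^4 - 5.8027*k^3 + 14.7557*k^2 - 4.5213*k + 3.5145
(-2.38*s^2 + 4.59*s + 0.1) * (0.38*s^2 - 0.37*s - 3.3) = -0.9044*s^4 + 2.6248*s^3 + 6.1937*s^2 - 15.184*s - 0.33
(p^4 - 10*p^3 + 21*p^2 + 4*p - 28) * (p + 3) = p^5 - 7*p^4 - 9*p^3 + 67*p^2 - 16*p - 84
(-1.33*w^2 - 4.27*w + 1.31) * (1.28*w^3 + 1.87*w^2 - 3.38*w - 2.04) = -1.7024*w^5 - 7.9527*w^4 - 1.8127*w^3 + 19.5955*w^2 + 4.283*w - 2.6724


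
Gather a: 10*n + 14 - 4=10*n + 10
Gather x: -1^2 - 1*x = -x - 1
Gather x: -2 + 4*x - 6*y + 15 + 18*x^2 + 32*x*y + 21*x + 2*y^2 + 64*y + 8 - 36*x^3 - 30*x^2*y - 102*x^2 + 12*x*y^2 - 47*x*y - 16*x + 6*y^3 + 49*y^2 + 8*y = -36*x^3 + x^2*(-30*y - 84) + x*(12*y^2 - 15*y + 9) + 6*y^3 + 51*y^2 + 66*y + 21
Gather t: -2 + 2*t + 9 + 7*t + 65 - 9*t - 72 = 0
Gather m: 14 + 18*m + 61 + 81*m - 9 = 99*m + 66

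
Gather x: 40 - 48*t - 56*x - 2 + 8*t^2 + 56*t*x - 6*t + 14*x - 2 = 8*t^2 - 54*t + x*(56*t - 42) + 36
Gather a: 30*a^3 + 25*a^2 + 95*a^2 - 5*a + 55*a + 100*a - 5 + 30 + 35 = 30*a^3 + 120*a^2 + 150*a + 60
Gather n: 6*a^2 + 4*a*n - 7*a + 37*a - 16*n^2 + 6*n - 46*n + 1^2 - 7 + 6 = 6*a^2 + 30*a - 16*n^2 + n*(4*a - 40)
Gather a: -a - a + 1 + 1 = 2 - 2*a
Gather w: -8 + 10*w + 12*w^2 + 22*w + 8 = 12*w^2 + 32*w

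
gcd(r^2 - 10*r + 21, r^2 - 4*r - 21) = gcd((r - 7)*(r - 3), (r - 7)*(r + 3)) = r - 7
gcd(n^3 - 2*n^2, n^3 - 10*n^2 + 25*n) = n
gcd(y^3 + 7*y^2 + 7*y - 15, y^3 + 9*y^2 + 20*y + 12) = 1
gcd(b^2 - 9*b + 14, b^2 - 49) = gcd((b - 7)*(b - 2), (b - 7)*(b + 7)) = b - 7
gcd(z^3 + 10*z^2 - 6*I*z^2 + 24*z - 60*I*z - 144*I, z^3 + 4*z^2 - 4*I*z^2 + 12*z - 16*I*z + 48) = z^2 + z*(4 - 6*I) - 24*I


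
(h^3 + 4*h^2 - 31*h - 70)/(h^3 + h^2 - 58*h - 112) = (h - 5)/(h - 8)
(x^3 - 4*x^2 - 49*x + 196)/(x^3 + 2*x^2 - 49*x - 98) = (x - 4)/(x + 2)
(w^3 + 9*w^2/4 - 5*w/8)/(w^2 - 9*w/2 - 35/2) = w*(4*w - 1)/(4*(w - 7))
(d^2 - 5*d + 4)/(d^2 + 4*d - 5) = (d - 4)/(d + 5)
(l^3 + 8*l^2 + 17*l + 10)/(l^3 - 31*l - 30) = (l + 2)/(l - 6)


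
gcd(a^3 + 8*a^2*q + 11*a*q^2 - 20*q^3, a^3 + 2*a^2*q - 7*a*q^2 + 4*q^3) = -a^2 - 3*a*q + 4*q^2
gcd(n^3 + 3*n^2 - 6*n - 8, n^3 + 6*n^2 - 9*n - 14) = n^2 - n - 2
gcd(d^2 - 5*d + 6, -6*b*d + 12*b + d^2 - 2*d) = d - 2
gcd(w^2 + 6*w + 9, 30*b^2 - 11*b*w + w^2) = 1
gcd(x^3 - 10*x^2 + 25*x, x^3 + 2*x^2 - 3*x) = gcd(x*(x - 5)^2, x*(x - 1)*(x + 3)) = x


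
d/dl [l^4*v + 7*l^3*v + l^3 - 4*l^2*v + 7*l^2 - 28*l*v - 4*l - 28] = 4*l^3*v + 21*l^2*v + 3*l^2 - 8*l*v + 14*l - 28*v - 4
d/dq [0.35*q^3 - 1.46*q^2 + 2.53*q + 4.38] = 1.05*q^2 - 2.92*q + 2.53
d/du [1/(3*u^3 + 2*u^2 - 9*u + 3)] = (-9*u^2 - 4*u + 9)/(3*u^3 + 2*u^2 - 9*u + 3)^2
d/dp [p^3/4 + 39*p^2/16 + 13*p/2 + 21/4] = 3*p^2/4 + 39*p/8 + 13/2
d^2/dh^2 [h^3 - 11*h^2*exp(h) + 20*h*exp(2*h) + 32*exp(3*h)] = -11*h^2*exp(h) + 80*h*exp(2*h) - 44*h*exp(h) + 6*h + 288*exp(3*h) + 80*exp(2*h) - 22*exp(h)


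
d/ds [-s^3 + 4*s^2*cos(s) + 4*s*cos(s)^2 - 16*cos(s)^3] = -4*s^2*sin(s) - 3*s^2 - 4*s*sin(2*s) + 8*s*cos(s) + 48*sin(s)*cos(s)^2 + 4*cos(s)^2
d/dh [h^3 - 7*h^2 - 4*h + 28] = 3*h^2 - 14*h - 4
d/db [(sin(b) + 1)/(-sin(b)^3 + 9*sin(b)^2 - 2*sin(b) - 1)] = (2*sin(b)^3 - 6*sin(b)^2 - 18*sin(b) + 1)*cos(b)/(sin(b)^3 - 9*sin(b)^2 + 2*sin(b) + 1)^2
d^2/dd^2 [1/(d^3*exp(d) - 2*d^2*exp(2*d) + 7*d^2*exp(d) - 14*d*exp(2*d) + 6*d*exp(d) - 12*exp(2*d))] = ((d^3 - 2*d^2*exp(d) + 7*d^2 - 14*d*exp(d) + 6*d - 12*exp(d))*(-d^3 + 8*d^2*exp(d) - 13*d^2 + 72*d*exp(d) - 40*d + 108*exp(d) - 26) + 2*(d^3 - 4*d^2*exp(d) + 10*d^2 - 32*d*exp(d) + 20*d - 38*exp(d) + 6)^2)*exp(-d)/(d^3 - 2*d^2*exp(d) + 7*d^2 - 14*d*exp(d) + 6*d - 12*exp(d))^3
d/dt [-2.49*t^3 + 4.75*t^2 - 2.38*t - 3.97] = -7.47*t^2 + 9.5*t - 2.38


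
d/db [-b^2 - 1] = -2*b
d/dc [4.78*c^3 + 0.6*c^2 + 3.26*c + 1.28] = 14.34*c^2 + 1.2*c + 3.26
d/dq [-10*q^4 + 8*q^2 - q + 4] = -40*q^3 + 16*q - 1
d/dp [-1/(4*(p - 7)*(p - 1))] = (p - 4)/(2*(p - 7)^2*(p - 1)^2)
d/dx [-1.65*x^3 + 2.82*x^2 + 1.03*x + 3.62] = -4.95*x^2 + 5.64*x + 1.03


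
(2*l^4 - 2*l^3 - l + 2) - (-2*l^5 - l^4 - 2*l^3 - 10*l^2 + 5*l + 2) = 2*l^5 + 3*l^4 + 10*l^2 - 6*l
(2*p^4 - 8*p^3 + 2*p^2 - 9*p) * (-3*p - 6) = -6*p^5 + 12*p^4 + 42*p^3 + 15*p^2 + 54*p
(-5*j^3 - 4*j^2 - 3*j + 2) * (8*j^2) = -40*j^5 - 32*j^4 - 24*j^3 + 16*j^2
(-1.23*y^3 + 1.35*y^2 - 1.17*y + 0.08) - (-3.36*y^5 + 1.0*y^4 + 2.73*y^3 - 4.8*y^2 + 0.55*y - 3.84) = 3.36*y^5 - 1.0*y^4 - 3.96*y^3 + 6.15*y^2 - 1.72*y + 3.92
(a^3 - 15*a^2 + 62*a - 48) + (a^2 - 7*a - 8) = a^3 - 14*a^2 + 55*a - 56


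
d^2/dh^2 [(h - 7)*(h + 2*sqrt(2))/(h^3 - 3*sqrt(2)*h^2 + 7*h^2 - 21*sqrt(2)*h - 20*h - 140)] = 2*(h^6 - 21*h^5 + 6*sqrt(2)*h^5 - 123*h^4 + 84*sqrt(2)*h^4 - 376*sqrt(2)*h^3 + 973*h^3 - 1554*sqrt(2)*h^2 + 2352*h^2 - 18312*h + 9408*sqrt(2)*h - 16688*sqrt(2) + 15680)/(h^9 - 9*sqrt(2)*h^8 + 21*h^8 - 189*sqrt(2)*h^7 + 141*h^7 - 1017*sqrt(2)*h^6 + 217*h^6 - 762*h^5 + 3339*sqrt(2)*h^5 + 462*h^4 + 41382*sqrt(2)*h^4 + 9640*h^3 + 29358*sqrt(2)*h^3 - 529200*sqrt(2)*h^2 - 126840*h^2 - 1234800*sqrt(2)*h - 1176000*h - 2744000)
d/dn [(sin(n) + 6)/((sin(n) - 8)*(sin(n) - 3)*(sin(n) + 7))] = 2*(-sin(n)^3 - 7*sin(n)^2 + 24*sin(n) + 243)*cos(n)/((sin(n) - 8)^2*(sin(n) - 3)^2*(sin(n) + 7)^2)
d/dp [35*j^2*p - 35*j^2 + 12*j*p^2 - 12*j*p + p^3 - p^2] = 35*j^2 + 24*j*p - 12*j + 3*p^2 - 2*p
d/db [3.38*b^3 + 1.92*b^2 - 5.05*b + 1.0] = 10.14*b^2 + 3.84*b - 5.05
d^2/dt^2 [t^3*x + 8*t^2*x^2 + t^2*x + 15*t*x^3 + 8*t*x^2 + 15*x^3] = 2*x*(3*t + 8*x + 1)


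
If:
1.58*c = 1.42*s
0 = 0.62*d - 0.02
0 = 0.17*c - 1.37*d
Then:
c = 0.26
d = 0.03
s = 0.29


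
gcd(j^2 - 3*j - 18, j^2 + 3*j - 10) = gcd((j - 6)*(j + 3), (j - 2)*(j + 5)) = 1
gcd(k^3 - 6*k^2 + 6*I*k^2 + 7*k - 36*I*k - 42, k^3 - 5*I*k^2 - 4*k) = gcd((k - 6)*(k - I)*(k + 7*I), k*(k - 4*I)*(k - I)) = k - I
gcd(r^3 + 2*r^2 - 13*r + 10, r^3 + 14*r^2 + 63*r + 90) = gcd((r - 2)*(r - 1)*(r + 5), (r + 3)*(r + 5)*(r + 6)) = r + 5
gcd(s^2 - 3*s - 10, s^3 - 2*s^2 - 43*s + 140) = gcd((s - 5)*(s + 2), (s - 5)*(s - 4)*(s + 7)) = s - 5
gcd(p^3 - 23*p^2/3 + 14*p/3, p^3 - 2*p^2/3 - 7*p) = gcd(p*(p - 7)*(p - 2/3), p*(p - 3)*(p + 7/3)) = p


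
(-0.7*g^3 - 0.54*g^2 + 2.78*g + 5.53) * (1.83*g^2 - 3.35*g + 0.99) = -1.281*g^5 + 1.3568*g^4 + 6.2034*g^3 + 0.272300000000003*g^2 - 15.7733*g + 5.4747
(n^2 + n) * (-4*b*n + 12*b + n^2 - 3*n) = -4*b*n^3 + 8*b*n^2 + 12*b*n + n^4 - 2*n^3 - 3*n^2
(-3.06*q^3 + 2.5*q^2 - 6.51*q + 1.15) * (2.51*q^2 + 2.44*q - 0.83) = -7.6806*q^5 - 1.1914*q^4 - 7.7003*q^3 - 15.0729*q^2 + 8.2093*q - 0.9545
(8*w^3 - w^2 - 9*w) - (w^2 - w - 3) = 8*w^3 - 2*w^2 - 8*w + 3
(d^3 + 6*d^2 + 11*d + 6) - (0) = d^3 + 6*d^2 + 11*d + 6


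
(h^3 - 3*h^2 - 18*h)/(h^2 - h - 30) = h*(h + 3)/(h + 5)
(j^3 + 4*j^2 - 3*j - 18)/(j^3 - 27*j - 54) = (j - 2)/(j - 6)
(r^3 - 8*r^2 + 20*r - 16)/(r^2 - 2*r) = r - 6 + 8/r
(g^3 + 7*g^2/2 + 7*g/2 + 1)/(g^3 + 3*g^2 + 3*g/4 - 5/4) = 2*(2*g^2 + 5*g + 2)/(4*g^2 + 8*g - 5)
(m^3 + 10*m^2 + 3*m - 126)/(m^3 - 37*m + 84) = (m + 6)/(m - 4)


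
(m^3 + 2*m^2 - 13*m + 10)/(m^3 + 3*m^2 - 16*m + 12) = (m + 5)/(m + 6)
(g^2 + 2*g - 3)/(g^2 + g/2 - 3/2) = 2*(g + 3)/(2*g + 3)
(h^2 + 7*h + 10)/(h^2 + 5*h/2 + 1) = 2*(h + 5)/(2*h + 1)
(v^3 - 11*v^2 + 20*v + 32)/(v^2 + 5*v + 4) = (v^2 - 12*v + 32)/(v + 4)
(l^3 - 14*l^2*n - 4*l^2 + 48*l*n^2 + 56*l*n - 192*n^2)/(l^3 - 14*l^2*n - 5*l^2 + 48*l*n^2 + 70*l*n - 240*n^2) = (l - 4)/(l - 5)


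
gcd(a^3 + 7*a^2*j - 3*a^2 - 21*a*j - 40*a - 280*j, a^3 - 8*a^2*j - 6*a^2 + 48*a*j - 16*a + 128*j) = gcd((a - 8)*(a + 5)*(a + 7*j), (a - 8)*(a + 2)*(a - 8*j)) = a - 8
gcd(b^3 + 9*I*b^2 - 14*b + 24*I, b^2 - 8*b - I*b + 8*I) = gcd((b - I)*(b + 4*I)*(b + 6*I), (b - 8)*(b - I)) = b - I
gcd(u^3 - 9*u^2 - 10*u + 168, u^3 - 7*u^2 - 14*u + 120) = u^2 - 2*u - 24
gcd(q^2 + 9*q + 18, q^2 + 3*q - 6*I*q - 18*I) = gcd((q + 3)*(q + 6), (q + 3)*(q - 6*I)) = q + 3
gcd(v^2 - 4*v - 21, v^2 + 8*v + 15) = v + 3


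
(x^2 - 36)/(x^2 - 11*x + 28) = (x^2 - 36)/(x^2 - 11*x + 28)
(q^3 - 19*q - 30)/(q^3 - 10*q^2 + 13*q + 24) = (q^3 - 19*q - 30)/(q^3 - 10*q^2 + 13*q + 24)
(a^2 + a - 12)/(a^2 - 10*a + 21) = (a + 4)/(a - 7)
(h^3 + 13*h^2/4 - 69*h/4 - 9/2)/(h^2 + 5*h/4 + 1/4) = (h^2 + 3*h - 18)/(h + 1)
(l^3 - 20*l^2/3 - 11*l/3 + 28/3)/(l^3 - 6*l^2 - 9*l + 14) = (l + 4/3)/(l + 2)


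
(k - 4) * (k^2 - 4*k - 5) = k^3 - 8*k^2 + 11*k + 20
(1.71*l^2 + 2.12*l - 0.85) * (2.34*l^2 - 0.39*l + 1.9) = 4.0014*l^4 + 4.2939*l^3 + 0.4332*l^2 + 4.3595*l - 1.615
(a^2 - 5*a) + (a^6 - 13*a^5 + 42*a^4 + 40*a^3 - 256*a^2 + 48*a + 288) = a^6 - 13*a^5 + 42*a^4 + 40*a^3 - 255*a^2 + 43*a + 288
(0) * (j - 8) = 0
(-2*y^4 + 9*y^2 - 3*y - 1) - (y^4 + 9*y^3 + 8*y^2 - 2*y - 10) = -3*y^4 - 9*y^3 + y^2 - y + 9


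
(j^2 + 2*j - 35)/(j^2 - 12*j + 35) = (j + 7)/(j - 7)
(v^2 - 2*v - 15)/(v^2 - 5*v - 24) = (v - 5)/(v - 8)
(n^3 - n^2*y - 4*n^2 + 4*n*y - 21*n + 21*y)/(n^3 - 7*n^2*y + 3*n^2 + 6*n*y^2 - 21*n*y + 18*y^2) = (7 - n)/(-n + 6*y)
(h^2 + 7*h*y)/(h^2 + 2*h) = (h + 7*y)/(h + 2)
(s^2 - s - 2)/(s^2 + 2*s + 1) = (s - 2)/(s + 1)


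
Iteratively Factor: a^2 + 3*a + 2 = (a + 2)*(a + 1)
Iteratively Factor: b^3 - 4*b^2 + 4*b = (b - 2)*(b^2 - 2*b) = (b - 2)^2*(b)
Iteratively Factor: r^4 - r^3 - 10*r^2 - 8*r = (r + 2)*(r^3 - 3*r^2 - 4*r) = (r + 1)*(r + 2)*(r^2 - 4*r) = (r - 4)*(r + 1)*(r + 2)*(r)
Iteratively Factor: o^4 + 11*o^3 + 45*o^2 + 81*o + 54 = (o + 3)*(o^3 + 8*o^2 + 21*o + 18) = (o + 2)*(o + 3)*(o^2 + 6*o + 9) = (o + 2)*(o + 3)^2*(o + 3)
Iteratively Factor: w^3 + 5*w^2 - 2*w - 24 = (w + 4)*(w^2 + w - 6) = (w + 3)*(w + 4)*(w - 2)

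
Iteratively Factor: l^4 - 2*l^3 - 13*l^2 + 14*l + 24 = (l + 1)*(l^3 - 3*l^2 - 10*l + 24) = (l - 4)*(l + 1)*(l^2 + l - 6) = (l - 4)*(l - 2)*(l + 1)*(l + 3)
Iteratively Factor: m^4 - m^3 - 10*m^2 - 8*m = (m + 2)*(m^3 - 3*m^2 - 4*m) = (m - 4)*(m + 2)*(m^2 + m) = m*(m - 4)*(m + 2)*(m + 1)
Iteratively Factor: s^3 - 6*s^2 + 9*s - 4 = (s - 1)*(s^2 - 5*s + 4) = (s - 4)*(s - 1)*(s - 1)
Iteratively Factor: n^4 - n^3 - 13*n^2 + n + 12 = (n - 1)*(n^3 - 13*n - 12) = (n - 1)*(n + 3)*(n^2 - 3*n - 4) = (n - 4)*(n - 1)*(n + 3)*(n + 1)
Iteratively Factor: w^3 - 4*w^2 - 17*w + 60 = (w - 5)*(w^2 + w - 12) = (w - 5)*(w - 3)*(w + 4)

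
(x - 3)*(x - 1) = x^2 - 4*x + 3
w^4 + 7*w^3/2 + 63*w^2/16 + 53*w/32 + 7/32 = (w + 1/4)*(w + 1/2)*(w + 1)*(w + 7/4)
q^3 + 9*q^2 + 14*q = q*(q + 2)*(q + 7)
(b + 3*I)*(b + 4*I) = b^2 + 7*I*b - 12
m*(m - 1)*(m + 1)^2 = m^4 + m^3 - m^2 - m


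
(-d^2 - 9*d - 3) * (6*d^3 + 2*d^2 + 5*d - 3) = -6*d^5 - 56*d^4 - 41*d^3 - 48*d^2 + 12*d + 9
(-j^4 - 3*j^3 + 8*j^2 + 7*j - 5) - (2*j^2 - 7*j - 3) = -j^4 - 3*j^3 + 6*j^2 + 14*j - 2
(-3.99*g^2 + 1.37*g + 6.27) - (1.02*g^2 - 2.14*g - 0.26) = -5.01*g^2 + 3.51*g + 6.53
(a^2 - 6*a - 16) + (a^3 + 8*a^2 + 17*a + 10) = a^3 + 9*a^2 + 11*a - 6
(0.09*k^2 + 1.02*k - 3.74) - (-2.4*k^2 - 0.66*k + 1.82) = 2.49*k^2 + 1.68*k - 5.56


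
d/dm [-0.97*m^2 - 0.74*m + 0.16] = -1.94*m - 0.74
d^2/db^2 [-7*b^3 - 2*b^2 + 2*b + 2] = -42*b - 4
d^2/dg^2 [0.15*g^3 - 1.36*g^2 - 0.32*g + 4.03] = 0.9*g - 2.72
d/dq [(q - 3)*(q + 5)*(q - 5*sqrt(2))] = 3*q^2 - 10*sqrt(2)*q + 4*q - 15 - 10*sqrt(2)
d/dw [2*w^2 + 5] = 4*w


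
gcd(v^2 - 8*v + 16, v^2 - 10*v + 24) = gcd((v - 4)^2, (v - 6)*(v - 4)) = v - 4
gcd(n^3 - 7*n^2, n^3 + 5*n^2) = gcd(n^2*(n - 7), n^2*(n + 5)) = n^2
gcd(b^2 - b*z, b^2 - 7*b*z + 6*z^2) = -b + z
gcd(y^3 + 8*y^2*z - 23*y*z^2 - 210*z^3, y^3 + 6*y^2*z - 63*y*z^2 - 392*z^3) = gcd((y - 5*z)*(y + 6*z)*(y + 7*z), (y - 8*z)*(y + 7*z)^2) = y + 7*z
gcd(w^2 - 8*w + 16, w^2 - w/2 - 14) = w - 4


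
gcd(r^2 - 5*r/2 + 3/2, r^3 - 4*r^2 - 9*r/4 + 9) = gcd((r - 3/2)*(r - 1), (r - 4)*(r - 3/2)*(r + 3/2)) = r - 3/2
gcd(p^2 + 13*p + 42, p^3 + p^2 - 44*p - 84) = p + 6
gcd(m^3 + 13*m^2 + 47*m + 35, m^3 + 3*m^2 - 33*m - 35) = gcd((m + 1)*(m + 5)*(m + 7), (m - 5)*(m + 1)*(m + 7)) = m^2 + 8*m + 7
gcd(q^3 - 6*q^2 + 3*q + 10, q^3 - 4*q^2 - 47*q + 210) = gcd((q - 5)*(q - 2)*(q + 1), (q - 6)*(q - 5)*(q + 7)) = q - 5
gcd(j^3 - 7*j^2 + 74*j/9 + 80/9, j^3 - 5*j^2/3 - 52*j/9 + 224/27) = j - 8/3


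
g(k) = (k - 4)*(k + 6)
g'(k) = 2*k + 2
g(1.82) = -17.05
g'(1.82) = 5.64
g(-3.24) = -19.98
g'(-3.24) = -4.48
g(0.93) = -21.28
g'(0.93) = 3.86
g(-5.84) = -1.57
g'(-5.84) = -9.68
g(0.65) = -22.28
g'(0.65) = 3.30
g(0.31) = -23.28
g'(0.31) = 2.62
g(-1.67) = -24.55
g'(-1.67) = -1.34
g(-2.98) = -21.08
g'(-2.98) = -3.96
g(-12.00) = 96.00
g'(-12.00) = -22.00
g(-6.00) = 0.00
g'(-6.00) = -10.00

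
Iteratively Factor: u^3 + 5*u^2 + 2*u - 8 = (u + 4)*(u^2 + u - 2) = (u + 2)*(u + 4)*(u - 1)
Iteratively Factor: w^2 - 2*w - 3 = (w - 3)*(w + 1)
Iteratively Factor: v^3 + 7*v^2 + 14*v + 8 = (v + 1)*(v^2 + 6*v + 8) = (v + 1)*(v + 4)*(v + 2)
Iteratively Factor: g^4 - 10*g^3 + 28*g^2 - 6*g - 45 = (g - 3)*(g^3 - 7*g^2 + 7*g + 15) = (g - 3)^2*(g^2 - 4*g - 5) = (g - 5)*(g - 3)^2*(g + 1)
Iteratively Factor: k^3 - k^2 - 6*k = (k - 3)*(k^2 + 2*k) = (k - 3)*(k + 2)*(k)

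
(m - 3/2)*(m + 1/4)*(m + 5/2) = m^3 + 5*m^2/4 - 7*m/2 - 15/16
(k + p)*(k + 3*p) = k^2 + 4*k*p + 3*p^2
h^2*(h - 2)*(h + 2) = h^4 - 4*h^2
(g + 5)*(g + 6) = g^2 + 11*g + 30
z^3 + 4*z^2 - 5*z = z*(z - 1)*(z + 5)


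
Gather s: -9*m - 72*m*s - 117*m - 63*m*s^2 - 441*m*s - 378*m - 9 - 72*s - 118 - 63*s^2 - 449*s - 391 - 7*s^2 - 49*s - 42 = -504*m + s^2*(-63*m - 70) + s*(-513*m - 570) - 560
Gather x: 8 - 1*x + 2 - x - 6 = 4 - 2*x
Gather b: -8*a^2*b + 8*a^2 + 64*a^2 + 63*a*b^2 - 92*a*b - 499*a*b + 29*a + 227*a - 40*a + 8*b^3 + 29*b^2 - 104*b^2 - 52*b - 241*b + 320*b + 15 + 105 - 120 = 72*a^2 + 216*a + 8*b^3 + b^2*(63*a - 75) + b*(-8*a^2 - 591*a + 27)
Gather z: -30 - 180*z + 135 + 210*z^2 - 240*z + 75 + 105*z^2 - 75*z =315*z^2 - 495*z + 180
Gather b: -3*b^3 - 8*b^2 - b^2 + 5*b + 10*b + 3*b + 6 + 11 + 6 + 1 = -3*b^3 - 9*b^2 + 18*b + 24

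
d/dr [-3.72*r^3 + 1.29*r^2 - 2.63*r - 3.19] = -11.16*r^2 + 2.58*r - 2.63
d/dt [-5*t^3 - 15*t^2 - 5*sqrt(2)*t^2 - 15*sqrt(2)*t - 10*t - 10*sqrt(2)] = -15*t^2 - 30*t - 10*sqrt(2)*t - 15*sqrt(2) - 10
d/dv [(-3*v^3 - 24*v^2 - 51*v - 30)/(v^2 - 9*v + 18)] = 3*(-v^4 + 18*v^3 + 35*v^2 - 268*v - 396)/(v^4 - 18*v^3 + 117*v^2 - 324*v + 324)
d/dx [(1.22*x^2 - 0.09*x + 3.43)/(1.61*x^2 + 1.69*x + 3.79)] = (2.2067*x^2 - 1.797*x - 6.1378)/(2.5921*x^4 + 5.4418*x^3 + 15.0599*x^2 + 12.8102*x + 14.3641)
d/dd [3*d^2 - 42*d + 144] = 6*d - 42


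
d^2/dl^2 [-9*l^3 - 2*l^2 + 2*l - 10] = -54*l - 4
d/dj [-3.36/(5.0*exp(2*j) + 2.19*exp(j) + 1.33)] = (33.6*exp(j) + 7.3584)*exp(j)/(5.0*exp(2*j) + 2.19*exp(j) + 1.33)^2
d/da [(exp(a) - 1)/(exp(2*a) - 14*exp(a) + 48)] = (2*(1 - exp(a))*(exp(a) - 7) + exp(2*a) - 14*exp(a) + 48)*exp(a)/(exp(2*a) - 14*exp(a) + 48)^2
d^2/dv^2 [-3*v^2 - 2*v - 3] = -6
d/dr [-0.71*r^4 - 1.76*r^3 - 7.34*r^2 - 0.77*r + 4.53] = -2.84*r^3 - 5.28*r^2 - 14.68*r - 0.77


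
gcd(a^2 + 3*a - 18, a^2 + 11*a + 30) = a + 6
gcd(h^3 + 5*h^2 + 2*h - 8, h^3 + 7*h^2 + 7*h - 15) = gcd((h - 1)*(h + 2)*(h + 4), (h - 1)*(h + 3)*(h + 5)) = h - 1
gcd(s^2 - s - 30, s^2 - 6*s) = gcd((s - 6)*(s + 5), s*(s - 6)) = s - 6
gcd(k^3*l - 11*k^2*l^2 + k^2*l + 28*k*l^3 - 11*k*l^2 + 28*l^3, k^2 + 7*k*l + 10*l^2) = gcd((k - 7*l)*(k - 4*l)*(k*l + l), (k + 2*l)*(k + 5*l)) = 1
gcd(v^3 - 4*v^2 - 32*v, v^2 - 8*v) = v^2 - 8*v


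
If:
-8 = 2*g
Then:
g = -4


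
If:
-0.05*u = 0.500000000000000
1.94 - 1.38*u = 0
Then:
No Solution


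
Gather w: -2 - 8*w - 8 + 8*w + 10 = 0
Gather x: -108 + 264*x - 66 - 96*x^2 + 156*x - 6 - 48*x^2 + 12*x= -144*x^2 + 432*x - 180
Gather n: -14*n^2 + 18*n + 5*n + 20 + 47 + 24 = -14*n^2 + 23*n + 91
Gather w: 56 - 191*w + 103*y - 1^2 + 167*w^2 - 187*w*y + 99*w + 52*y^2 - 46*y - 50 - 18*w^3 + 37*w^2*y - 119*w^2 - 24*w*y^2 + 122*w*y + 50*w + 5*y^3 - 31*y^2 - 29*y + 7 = -18*w^3 + w^2*(37*y + 48) + w*(-24*y^2 - 65*y - 42) + 5*y^3 + 21*y^2 + 28*y + 12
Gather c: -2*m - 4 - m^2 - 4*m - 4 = -m^2 - 6*m - 8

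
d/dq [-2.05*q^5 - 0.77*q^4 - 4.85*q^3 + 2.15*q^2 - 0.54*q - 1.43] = -10.25*q^4 - 3.08*q^3 - 14.55*q^2 + 4.3*q - 0.54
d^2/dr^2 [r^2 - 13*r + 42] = 2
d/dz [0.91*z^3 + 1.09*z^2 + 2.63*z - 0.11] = 2.73*z^2 + 2.18*z + 2.63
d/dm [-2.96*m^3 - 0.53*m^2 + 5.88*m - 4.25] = -8.88*m^2 - 1.06*m + 5.88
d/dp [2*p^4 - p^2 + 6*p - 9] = 8*p^3 - 2*p + 6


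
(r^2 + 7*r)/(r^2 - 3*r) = (r + 7)/(r - 3)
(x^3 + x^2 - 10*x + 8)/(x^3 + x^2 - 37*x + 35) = (x^2 + 2*x - 8)/(x^2 + 2*x - 35)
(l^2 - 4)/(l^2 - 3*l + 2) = (l + 2)/(l - 1)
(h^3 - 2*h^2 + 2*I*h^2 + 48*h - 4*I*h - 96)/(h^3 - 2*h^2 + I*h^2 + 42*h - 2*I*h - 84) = (h + 8*I)/(h + 7*I)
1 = 1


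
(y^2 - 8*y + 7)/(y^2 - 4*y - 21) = (y - 1)/(y + 3)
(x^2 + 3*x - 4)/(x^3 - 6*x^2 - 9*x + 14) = (x + 4)/(x^2 - 5*x - 14)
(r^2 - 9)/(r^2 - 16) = (r^2 - 9)/(r^2 - 16)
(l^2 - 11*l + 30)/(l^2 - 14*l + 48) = (l - 5)/(l - 8)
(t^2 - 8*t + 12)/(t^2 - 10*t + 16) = (t - 6)/(t - 8)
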